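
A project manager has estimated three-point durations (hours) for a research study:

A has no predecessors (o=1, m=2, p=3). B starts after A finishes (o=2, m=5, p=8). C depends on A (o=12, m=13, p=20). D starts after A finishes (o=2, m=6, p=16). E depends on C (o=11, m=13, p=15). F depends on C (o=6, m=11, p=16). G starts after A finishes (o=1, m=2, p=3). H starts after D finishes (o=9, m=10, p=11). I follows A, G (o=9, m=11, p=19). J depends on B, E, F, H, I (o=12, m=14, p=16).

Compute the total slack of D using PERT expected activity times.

te_A = (1 + 4·2 + 3)/6 = 12/6 = 2
te_B = (2 + 4·5 + 8)/6 = 30/6 = 5
te_C = (12 + 4·13 + 20)/6 = 84/6 = 14
te_D = (2 + 4·6 + 16)/6 = 42/6 = 7
te_E = (11 + 4·13 + 15)/6 = 78/6 = 13
te_F = (6 + 4·11 + 16)/6 = 66/6 = 11
te_G = (1 + 4·2 + 3)/6 = 12/6 = 2
te_H = (9 + 4·10 + 11)/6 = 60/6 = 10
te_I = (9 + 4·11 + 19)/6 = 72/6 = 12
te_J = (12 + 4·14 + 16)/6 = 84/6 = 14

Forward pass:
ES_A = 0; EF_A = 2
ES_B = 2; EF_B = 2+5 = 7
ES_C = 2; EF_C = 2+14 = 16
ES_D = 2; EF_D = 2+7 = 9
ES_E = 16; EF_E = 16+13 = 29
ES_F = 16; EF_F = 16+11 = 27
ES_G = 2; EF_G = 2+2 = 4
ES_H = 9; EF_H = 9+10 = 19
ES_I = max(EF_A=2, EF_G=4) = 4; EF_I = 4+12 = 16
ES_J = max(EF_B=7, EF_E=29, EF_F=27, EF_H=19, EF_I=16) = 29; EF_J = 29+14 = 43
Expected project duration μ = 43 hours. Critical path: A → C → E → J.

Backward pass:
LF_J = 43; LS_J = 43−14 = 29
LF_I = LS_J = 29; LS_I = 29−12 = 17
LF_H = LS_J = 29; LS_H = 29−10 = 19
LF_G = LS_I = 17; LS_G = 17−2 = 15
LF_F = LS_J = 29; LS_F = 29−11 = 18
LF_E = LS_J = 29; LS_E = 29−13 = 16
LF_D = LS_H = 19; LS_D = 19−7 = 12
LF_C = min(LS_E=16, LS_F=18) = 16; LS_C = 16−14 = 2
LF_B = LS_J = 29; LS_B = 29−5 = 24
LF_A = min(LS_B=24, LS_C=2, LS_D=12, LS_G=15, LS_I=17) = 2; LS_A = 2−2 = 0
Slack_D = LS_D − ES_D = 12 − 2 = 10

10 hours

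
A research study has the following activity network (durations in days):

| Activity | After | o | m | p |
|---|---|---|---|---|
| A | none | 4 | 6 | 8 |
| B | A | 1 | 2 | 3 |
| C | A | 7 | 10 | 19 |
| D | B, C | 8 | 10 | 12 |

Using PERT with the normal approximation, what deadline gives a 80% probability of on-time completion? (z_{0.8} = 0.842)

28.9 days

te_A = (4 + 4·6 + 8)/6 = 36/6 = 6; σ²_A = ((8−4)/6)² = 0.444
te_B = (1 + 4·2 + 3)/6 = 12/6 = 2; σ²_B = ((3−1)/6)² = 0.111
te_C = (7 + 4·10 + 19)/6 = 66/6 = 11; σ²_C = ((19−7)/6)² = 4.000
te_D = (8 + 4·10 + 12)/6 = 60/6 = 10; σ²_D = ((12−8)/6)² = 0.444

Forward pass:
ES_A = 0; EF_A = 6
ES_B = 6; EF_B = 6+2 = 8
ES_C = 6; EF_C = 6+11 = 17
ES_D = max(EF_B=8, EF_C=17) = 17; EF_D = 17+10 = 27
Expected project duration μ = 27 days. Critical path: A → C → D.

Variance along critical path = 0.444 + 4.000 + 0.444 = 4.889; σ = 2.211 days.
D = μ + z·σ = 27 + 0.842·2.211 = 28.9 days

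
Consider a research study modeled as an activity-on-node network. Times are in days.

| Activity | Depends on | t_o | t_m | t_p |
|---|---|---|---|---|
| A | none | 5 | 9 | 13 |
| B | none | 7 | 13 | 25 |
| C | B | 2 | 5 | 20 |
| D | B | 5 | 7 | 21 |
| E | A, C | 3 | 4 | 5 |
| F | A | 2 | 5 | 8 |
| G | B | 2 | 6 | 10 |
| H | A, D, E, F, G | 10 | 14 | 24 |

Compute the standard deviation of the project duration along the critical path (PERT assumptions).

4.85 days

te_A = (5 + 4·9 + 13)/6 = 54/6 = 9; σ²_A = ((13−5)/6)² = 1.778
te_B = (7 + 4·13 + 25)/6 = 84/6 = 14; σ²_B = ((25−7)/6)² = 9.000
te_C = (2 + 4·5 + 20)/6 = 42/6 = 7; σ²_C = ((20−2)/6)² = 9.000
te_D = (5 + 4·7 + 21)/6 = 54/6 = 9; σ²_D = ((21−5)/6)² = 7.111
te_E = (3 + 4·4 + 5)/6 = 24/6 = 4; σ²_E = ((5−3)/6)² = 0.111
te_F = (2 + 4·5 + 8)/6 = 30/6 = 5; σ²_F = ((8−2)/6)² = 1.000
te_G = (2 + 4·6 + 10)/6 = 36/6 = 6; σ²_G = ((10−2)/6)² = 1.778
te_H = (10 + 4·14 + 24)/6 = 90/6 = 15; σ²_H = ((24−10)/6)² = 5.444

Forward pass:
ES_A = 0; EF_A = 9
ES_B = 0; EF_B = 14
ES_C = 14; EF_C = 14+7 = 21
ES_D = 14; EF_D = 14+9 = 23
ES_E = max(EF_A=9, EF_C=21) = 21; EF_E = 21+4 = 25
ES_F = 9; EF_F = 9+5 = 14
ES_G = 14; EF_G = 14+6 = 20
ES_H = max(EF_A=9, EF_D=23, EF_E=25, EF_F=14, EF_G=20) = 25; EF_H = 25+15 = 40
Expected project duration μ = 40 days. Critical path: B → C → E → H.

Variance along critical path = 9.000 + 9.000 + 0.111 + 5.444 = 23.556
σ = √23.556 = 4.853 days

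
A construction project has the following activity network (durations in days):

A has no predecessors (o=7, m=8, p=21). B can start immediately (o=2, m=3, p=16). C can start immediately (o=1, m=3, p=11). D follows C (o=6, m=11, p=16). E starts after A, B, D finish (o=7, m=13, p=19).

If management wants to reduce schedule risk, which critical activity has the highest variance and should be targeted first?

E

te_A = (7 + 4·8 + 21)/6 = 60/6 = 10; σ²_A = ((21−7)/6)² = 5.444
te_B = (2 + 4·3 + 16)/6 = 30/6 = 5; σ²_B = ((16−2)/6)² = 5.444
te_C = (1 + 4·3 + 11)/6 = 24/6 = 4; σ²_C = ((11−1)/6)² = 2.778
te_D = (6 + 4·11 + 16)/6 = 66/6 = 11; σ²_D = ((16−6)/6)² = 2.778
te_E = (7 + 4·13 + 19)/6 = 78/6 = 13; σ²_E = ((19−7)/6)² = 4.000

Forward pass:
ES_A = 0; EF_A = 10
ES_B = 0; EF_B = 5
ES_C = 0; EF_C = 4
ES_D = 4; EF_D = 4+11 = 15
ES_E = max(EF_A=10, EF_B=5, EF_D=15) = 15; EF_E = 15+13 = 28
Expected project duration μ = 28 days. Critical path: C → D → E.

Variances on critical path: σ²_C=2.778, σ²_D=2.778, σ²_E=4.000.
Largest is σ²_E = 4.000.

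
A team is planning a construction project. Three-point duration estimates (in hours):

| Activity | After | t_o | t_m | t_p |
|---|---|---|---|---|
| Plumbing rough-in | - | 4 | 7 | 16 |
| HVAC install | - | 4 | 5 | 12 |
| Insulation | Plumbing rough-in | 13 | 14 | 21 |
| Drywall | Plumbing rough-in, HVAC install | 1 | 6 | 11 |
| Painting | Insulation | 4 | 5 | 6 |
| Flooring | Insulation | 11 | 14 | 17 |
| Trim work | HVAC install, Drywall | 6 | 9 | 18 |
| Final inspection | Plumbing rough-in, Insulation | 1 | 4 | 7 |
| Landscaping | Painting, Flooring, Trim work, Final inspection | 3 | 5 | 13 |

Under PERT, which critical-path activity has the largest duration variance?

te_Plumbing rough-in = (4 + 4·7 + 16)/6 = 48/6 = 8; σ²_Plumbing rough-in = ((16−4)/6)² = 4.000
te_HVAC install = (4 + 4·5 + 12)/6 = 36/6 = 6; σ²_HVAC install = ((12−4)/6)² = 1.778
te_Insulation = (13 + 4·14 + 21)/6 = 90/6 = 15; σ²_Insulation = ((21−13)/6)² = 1.778
te_Drywall = (1 + 4·6 + 11)/6 = 36/6 = 6; σ²_Drywall = ((11−1)/6)² = 2.778
te_Painting = (4 + 4·5 + 6)/6 = 30/6 = 5; σ²_Painting = ((6−4)/6)² = 0.111
te_Flooring = (11 + 4·14 + 17)/6 = 84/6 = 14; σ²_Flooring = ((17−11)/6)² = 1.000
te_Trim work = (6 + 4·9 + 18)/6 = 60/6 = 10; σ²_Trim work = ((18−6)/6)² = 4.000
te_Final inspection = (1 + 4·4 + 7)/6 = 24/6 = 4; σ²_Final inspection = ((7−1)/6)² = 1.000
te_Landscaping = (3 + 4·5 + 13)/6 = 36/6 = 6; σ²_Landscaping = ((13−3)/6)² = 2.778

Forward pass:
ES_Plumbing rough-in = 0; EF_Plumbing rough-in = 8
ES_HVAC install = 0; EF_HVAC install = 6
ES_Insulation = 8; EF_Insulation = 8+15 = 23
ES_Drywall = max(EF_Plumbing rough-in=8, EF_HVAC install=6) = 8; EF_Drywall = 8+6 = 14
ES_Painting = 23; EF_Painting = 23+5 = 28
ES_Flooring = 23; EF_Flooring = 23+14 = 37
ES_Trim work = max(EF_HVAC install=6, EF_Drywall=14) = 14; EF_Trim work = 14+10 = 24
ES_Final inspection = max(EF_Plumbing rough-in=8, EF_Insulation=23) = 23; EF_Final inspection = 23+4 = 27
ES_Landscaping = max(EF_Painting=28, EF_Flooring=37, EF_Trim work=24, EF_Final inspection=27) = 37; EF_Landscaping = 37+6 = 43
Expected project duration μ = 43 hours. Critical path: Plumbing rough-in → Insulation → Flooring → Landscaping.

Variances on critical path: σ²_Plumbing rough-in=4.000, σ²_Insulation=1.778, σ²_Flooring=1.000, σ²_Landscaping=2.778.
Largest is σ²_Plumbing rough-in = 4.000.

Plumbing rough-in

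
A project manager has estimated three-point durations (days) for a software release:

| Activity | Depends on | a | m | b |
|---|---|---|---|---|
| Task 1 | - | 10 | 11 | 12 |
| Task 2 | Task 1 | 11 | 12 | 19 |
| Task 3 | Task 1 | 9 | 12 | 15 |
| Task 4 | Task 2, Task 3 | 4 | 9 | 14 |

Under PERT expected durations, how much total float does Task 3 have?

1 days

te_Task 1 = (10 + 4·11 + 12)/6 = 66/6 = 11
te_Task 2 = (11 + 4·12 + 19)/6 = 78/6 = 13
te_Task 3 = (9 + 4·12 + 15)/6 = 72/6 = 12
te_Task 4 = (4 + 4·9 + 14)/6 = 54/6 = 9

Forward pass:
ES_Task 1 = 0; EF_Task 1 = 11
ES_Task 2 = 11; EF_Task 2 = 11+13 = 24
ES_Task 3 = 11; EF_Task 3 = 11+12 = 23
ES_Task 4 = max(EF_Task 2=24, EF_Task 3=23) = 24; EF_Task 4 = 24+9 = 33
Expected project duration μ = 33 days. Critical path: Task 1 → Task 2 → Task 4.

Backward pass:
LF_Task 4 = 33; LS_Task 4 = 33−9 = 24
LF_Task 3 = LS_Task 4 = 24; LS_Task 3 = 24−12 = 12
LF_Task 2 = LS_Task 4 = 24; LS_Task 2 = 24−13 = 11
LF_Task 1 = min(LS_Task 2=11, LS_Task 3=12) = 11; LS_Task 1 = 11−11 = 0
Slack_Task 3 = LS_Task 3 − ES_Task 3 = 12 − 11 = 1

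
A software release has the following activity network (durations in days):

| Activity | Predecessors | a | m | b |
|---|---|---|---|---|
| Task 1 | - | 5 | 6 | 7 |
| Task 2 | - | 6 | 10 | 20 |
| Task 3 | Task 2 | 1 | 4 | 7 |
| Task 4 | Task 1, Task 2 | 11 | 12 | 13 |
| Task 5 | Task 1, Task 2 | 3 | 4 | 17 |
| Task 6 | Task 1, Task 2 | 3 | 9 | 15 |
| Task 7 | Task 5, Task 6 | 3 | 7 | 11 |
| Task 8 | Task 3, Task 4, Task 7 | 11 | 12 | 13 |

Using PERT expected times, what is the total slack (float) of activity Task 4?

te_Task 1 = (5 + 4·6 + 7)/6 = 36/6 = 6
te_Task 2 = (6 + 4·10 + 20)/6 = 66/6 = 11
te_Task 3 = (1 + 4·4 + 7)/6 = 24/6 = 4
te_Task 4 = (11 + 4·12 + 13)/6 = 72/6 = 12
te_Task 5 = (3 + 4·4 + 17)/6 = 36/6 = 6
te_Task 6 = (3 + 4·9 + 15)/6 = 54/6 = 9
te_Task 7 = (3 + 4·7 + 11)/6 = 42/6 = 7
te_Task 8 = (11 + 4·12 + 13)/6 = 72/6 = 12

Forward pass:
ES_Task 1 = 0; EF_Task 1 = 6
ES_Task 2 = 0; EF_Task 2 = 11
ES_Task 3 = 11; EF_Task 3 = 11+4 = 15
ES_Task 4 = max(EF_Task 1=6, EF_Task 2=11) = 11; EF_Task 4 = 11+12 = 23
ES_Task 5 = max(EF_Task 1=6, EF_Task 2=11) = 11; EF_Task 5 = 11+6 = 17
ES_Task 6 = max(EF_Task 1=6, EF_Task 2=11) = 11; EF_Task 6 = 11+9 = 20
ES_Task 7 = max(EF_Task 5=17, EF_Task 6=20) = 20; EF_Task 7 = 20+7 = 27
ES_Task 8 = max(EF_Task 3=15, EF_Task 4=23, EF_Task 7=27) = 27; EF_Task 8 = 27+12 = 39
Expected project duration μ = 39 days. Critical path: Task 2 → Task 6 → Task 7 → Task 8.

Backward pass:
LF_Task 8 = 39; LS_Task 8 = 39−12 = 27
LF_Task 7 = LS_Task 8 = 27; LS_Task 7 = 27−7 = 20
LF_Task 6 = LS_Task 7 = 20; LS_Task 6 = 20−9 = 11
LF_Task 5 = LS_Task 7 = 20; LS_Task 5 = 20−6 = 14
LF_Task 4 = LS_Task 8 = 27; LS_Task 4 = 27−12 = 15
LF_Task 3 = LS_Task 8 = 27; LS_Task 3 = 27−4 = 23
LF_Task 2 = min(LS_Task 3=23, LS_Task 4=15, LS_Task 5=14, LS_Task 6=11) = 11; LS_Task 2 = 11−11 = 0
LF_Task 1 = min(LS_Task 4=15, LS_Task 5=14, LS_Task 6=11) = 11; LS_Task 1 = 11−6 = 5
Slack_Task 4 = LS_Task 4 − ES_Task 4 = 15 − 11 = 4

4 days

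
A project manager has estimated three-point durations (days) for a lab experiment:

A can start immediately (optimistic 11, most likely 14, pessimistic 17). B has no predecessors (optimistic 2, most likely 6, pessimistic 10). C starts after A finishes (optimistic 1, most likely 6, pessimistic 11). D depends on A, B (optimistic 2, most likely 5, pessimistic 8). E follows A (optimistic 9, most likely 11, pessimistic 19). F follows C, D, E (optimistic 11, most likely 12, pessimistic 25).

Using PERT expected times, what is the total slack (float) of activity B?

te_A = (11 + 4·14 + 17)/6 = 84/6 = 14
te_B = (2 + 4·6 + 10)/6 = 36/6 = 6
te_C = (1 + 4·6 + 11)/6 = 36/6 = 6
te_D = (2 + 4·5 + 8)/6 = 30/6 = 5
te_E = (9 + 4·11 + 19)/6 = 72/6 = 12
te_F = (11 + 4·12 + 25)/6 = 84/6 = 14

Forward pass:
ES_A = 0; EF_A = 14
ES_B = 0; EF_B = 6
ES_C = 14; EF_C = 14+6 = 20
ES_D = max(EF_A=14, EF_B=6) = 14; EF_D = 14+5 = 19
ES_E = 14; EF_E = 14+12 = 26
ES_F = max(EF_C=20, EF_D=19, EF_E=26) = 26; EF_F = 26+14 = 40
Expected project duration μ = 40 days. Critical path: A → E → F.

Backward pass:
LF_F = 40; LS_F = 40−14 = 26
LF_E = LS_F = 26; LS_E = 26−12 = 14
LF_D = LS_F = 26; LS_D = 26−5 = 21
LF_C = LS_F = 26; LS_C = 26−6 = 20
LF_B = LS_D = 21; LS_B = 21−6 = 15
LF_A = min(LS_C=20, LS_D=21, LS_E=14) = 14; LS_A = 14−14 = 0
Slack_B = LS_B − ES_B = 15 − 0 = 15

15 days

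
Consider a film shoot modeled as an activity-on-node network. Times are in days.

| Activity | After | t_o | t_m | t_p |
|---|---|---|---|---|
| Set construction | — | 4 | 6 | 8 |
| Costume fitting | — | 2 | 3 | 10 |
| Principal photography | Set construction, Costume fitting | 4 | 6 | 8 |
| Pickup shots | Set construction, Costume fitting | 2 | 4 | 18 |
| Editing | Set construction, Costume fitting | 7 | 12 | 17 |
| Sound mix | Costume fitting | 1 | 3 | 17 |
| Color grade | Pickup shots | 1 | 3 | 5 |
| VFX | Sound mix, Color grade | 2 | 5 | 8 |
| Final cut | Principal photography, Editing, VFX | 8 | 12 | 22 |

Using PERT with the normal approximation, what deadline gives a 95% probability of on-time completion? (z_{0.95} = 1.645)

39.3 days

te_Set construction = (4 + 4·6 + 8)/6 = 36/6 = 6; σ²_Set construction = ((8−4)/6)² = 0.444
te_Costume fitting = (2 + 4·3 + 10)/6 = 24/6 = 4; σ²_Costume fitting = ((10−2)/6)² = 1.778
te_Principal photography = (4 + 4·6 + 8)/6 = 36/6 = 6; σ²_Principal photography = ((8−4)/6)² = 0.444
te_Pickup shots = (2 + 4·4 + 18)/6 = 36/6 = 6; σ²_Pickup shots = ((18−2)/6)² = 7.111
te_Editing = (7 + 4·12 + 17)/6 = 72/6 = 12; σ²_Editing = ((17−7)/6)² = 2.778
te_Sound mix = (1 + 4·3 + 17)/6 = 30/6 = 5; σ²_Sound mix = ((17−1)/6)² = 7.111
te_Color grade = (1 + 4·3 + 5)/6 = 18/6 = 3; σ²_Color grade = ((5−1)/6)² = 0.444
te_VFX = (2 + 4·5 + 8)/6 = 30/6 = 5; σ²_VFX = ((8−2)/6)² = 1.000
te_Final cut = (8 + 4·12 + 22)/6 = 78/6 = 13; σ²_Final cut = ((22−8)/6)² = 5.444

Forward pass:
ES_Set construction = 0; EF_Set construction = 6
ES_Costume fitting = 0; EF_Costume fitting = 4
ES_Principal photography = max(EF_Set construction=6, EF_Costume fitting=4) = 6; EF_Principal photography = 6+6 = 12
ES_Pickup shots = max(EF_Set construction=6, EF_Costume fitting=4) = 6; EF_Pickup shots = 6+6 = 12
ES_Editing = max(EF_Set construction=6, EF_Costume fitting=4) = 6; EF_Editing = 6+12 = 18
ES_Sound mix = 4; EF_Sound mix = 4+5 = 9
ES_Color grade = 12; EF_Color grade = 12+3 = 15
ES_VFX = max(EF_Sound mix=9, EF_Color grade=15) = 15; EF_VFX = 15+5 = 20
ES_Final cut = max(EF_Principal photography=12, EF_Editing=18, EF_VFX=20) = 20; EF_Final cut = 20+13 = 33
Expected project duration μ = 33 days. Critical path: Set construction → Pickup shots → Color grade → VFX → Final cut.

Variance along critical path = 0.444 + 7.111 + 0.444 + 1.000 + 5.444 = 14.444; σ = 3.801 days.
D = μ + z·σ = 33 + 1.645·3.801 = 39.3 days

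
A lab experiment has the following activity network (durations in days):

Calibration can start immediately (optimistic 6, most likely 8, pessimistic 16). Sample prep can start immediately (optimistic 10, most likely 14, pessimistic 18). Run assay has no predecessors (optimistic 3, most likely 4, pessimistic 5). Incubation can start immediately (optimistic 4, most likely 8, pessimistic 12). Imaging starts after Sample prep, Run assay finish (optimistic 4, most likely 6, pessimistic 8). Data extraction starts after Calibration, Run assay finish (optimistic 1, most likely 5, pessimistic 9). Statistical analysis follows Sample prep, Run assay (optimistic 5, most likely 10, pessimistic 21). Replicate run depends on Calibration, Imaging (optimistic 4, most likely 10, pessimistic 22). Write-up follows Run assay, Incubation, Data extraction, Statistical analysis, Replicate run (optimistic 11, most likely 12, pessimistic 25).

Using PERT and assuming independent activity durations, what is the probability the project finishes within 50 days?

0.890

te_Calibration = (6 + 4·8 + 16)/6 = 54/6 = 9; σ²_Calibration = ((16−6)/6)² = 2.778
te_Sample prep = (10 + 4·14 + 18)/6 = 84/6 = 14; σ²_Sample prep = ((18−10)/6)² = 1.778
te_Run assay = (3 + 4·4 + 5)/6 = 24/6 = 4; σ²_Run assay = ((5−3)/6)² = 0.111
te_Incubation = (4 + 4·8 + 12)/6 = 48/6 = 8; σ²_Incubation = ((12−4)/6)² = 1.778
te_Imaging = (4 + 4·6 + 8)/6 = 36/6 = 6; σ²_Imaging = ((8−4)/6)² = 0.444
te_Data extraction = (1 + 4·5 + 9)/6 = 30/6 = 5; σ²_Data extraction = ((9−1)/6)² = 1.778
te_Statistical analysis = (5 + 4·10 + 21)/6 = 66/6 = 11; σ²_Statistical analysis = ((21−5)/6)² = 7.111
te_Replicate run = (4 + 4·10 + 22)/6 = 66/6 = 11; σ²_Replicate run = ((22−4)/6)² = 9.000
te_Write-up = (11 + 4·12 + 25)/6 = 84/6 = 14; σ²_Write-up = ((25−11)/6)² = 5.444

Forward pass:
ES_Calibration = 0; EF_Calibration = 9
ES_Sample prep = 0; EF_Sample prep = 14
ES_Run assay = 0; EF_Run assay = 4
ES_Incubation = 0; EF_Incubation = 8
ES_Imaging = max(EF_Sample prep=14, EF_Run assay=4) = 14; EF_Imaging = 14+6 = 20
ES_Data extraction = max(EF_Calibration=9, EF_Run assay=4) = 9; EF_Data extraction = 9+5 = 14
ES_Statistical analysis = max(EF_Sample prep=14, EF_Run assay=4) = 14; EF_Statistical analysis = 14+11 = 25
ES_Replicate run = max(EF_Calibration=9, EF_Imaging=20) = 20; EF_Replicate run = 20+11 = 31
ES_Write-up = max(EF_Run assay=4, EF_Incubation=8, EF_Data extraction=14, EF_Statistical analysis=25, EF_Replicate run=31) = 31; EF_Write-up = 31+14 = 45
Expected project duration μ = 45 days. Critical path: Sample prep → Imaging → Replicate run → Write-up.

Variance along critical path = 1.778 + 0.444 + 9.000 + 5.444 = 16.667; σ = √16.667 = 4.082 days.
Z = (50 − 45) / 4.082 = 1.225
P(T ≤ 50) = Φ(1.225) ≈ 0.890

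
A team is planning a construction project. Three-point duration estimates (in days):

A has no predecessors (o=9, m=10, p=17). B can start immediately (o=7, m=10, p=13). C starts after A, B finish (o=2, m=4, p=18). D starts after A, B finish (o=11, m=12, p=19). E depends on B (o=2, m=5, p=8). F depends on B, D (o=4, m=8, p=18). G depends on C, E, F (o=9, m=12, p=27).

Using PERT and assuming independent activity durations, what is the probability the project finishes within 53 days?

te_A = (9 + 4·10 + 17)/6 = 66/6 = 11; σ²_A = ((17−9)/6)² = 1.778
te_B = (7 + 4·10 + 13)/6 = 60/6 = 10; σ²_B = ((13−7)/6)² = 1.000
te_C = (2 + 4·4 + 18)/6 = 36/6 = 6; σ²_C = ((18−2)/6)² = 7.111
te_D = (11 + 4·12 + 19)/6 = 78/6 = 13; σ²_D = ((19−11)/6)² = 1.778
te_E = (2 + 4·5 + 8)/6 = 30/6 = 5; σ²_E = ((8−2)/6)² = 1.000
te_F = (4 + 4·8 + 18)/6 = 54/6 = 9; σ²_F = ((18−4)/6)² = 5.444
te_G = (9 + 4·12 + 27)/6 = 84/6 = 14; σ²_G = ((27−9)/6)² = 9.000

Forward pass:
ES_A = 0; EF_A = 11
ES_B = 0; EF_B = 10
ES_C = max(EF_A=11, EF_B=10) = 11; EF_C = 11+6 = 17
ES_D = max(EF_A=11, EF_B=10) = 11; EF_D = 11+13 = 24
ES_E = 10; EF_E = 10+5 = 15
ES_F = max(EF_B=10, EF_D=24) = 24; EF_F = 24+9 = 33
ES_G = max(EF_C=17, EF_E=15, EF_F=33) = 33; EF_G = 33+14 = 47
Expected project duration μ = 47 days. Critical path: A → D → F → G.

Variance along critical path = 1.778 + 1.778 + 5.444 + 9.000 = 18.000; σ = √18.000 = 4.243 days.
Z = (53 − 47) / 4.243 = 1.414
P(T ≤ 53) = Φ(1.414) ≈ 0.921

0.921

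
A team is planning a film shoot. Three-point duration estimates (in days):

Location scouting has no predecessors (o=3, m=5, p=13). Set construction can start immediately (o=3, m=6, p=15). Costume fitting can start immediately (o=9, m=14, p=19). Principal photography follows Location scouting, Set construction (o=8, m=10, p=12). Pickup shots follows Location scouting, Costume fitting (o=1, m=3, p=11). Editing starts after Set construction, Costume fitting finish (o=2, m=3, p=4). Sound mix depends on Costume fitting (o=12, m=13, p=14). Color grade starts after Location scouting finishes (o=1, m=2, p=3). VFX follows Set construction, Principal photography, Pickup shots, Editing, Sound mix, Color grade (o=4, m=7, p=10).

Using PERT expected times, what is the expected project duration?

34 days

te_Location scouting = (3 + 4·5 + 13)/6 = 36/6 = 6
te_Set construction = (3 + 4·6 + 15)/6 = 42/6 = 7
te_Costume fitting = (9 + 4·14 + 19)/6 = 84/6 = 14
te_Principal photography = (8 + 4·10 + 12)/6 = 60/6 = 10
te_Pickup shots = (1 + 4·3 + 11)/6 = 24/6 = 4
te_Editing = (2 + 4·3 + 4)/6 = 18/6 = 3
te_Sound mix = (12 + 4·13 + 14)/6 = 78/6 = 13
te_Color grade = (1 + 4·2 + 3)/6 = 12/6 = 2
te_VFX = (4 + 4·7 + 10)/6 = 42/6 = 7

Forward pass:
ES_Location scouting = 0; EF_Location scouting = 6
ES_Set construction = 0; EF_Set construction = 7
ES_Costume fitting = 0; EF_Costume fitting = 14
ES_Principal photography = max(EF_Location scouting=6, EF_Set construction=7) = 7; EF_Principal photography = 7+10 = 17
ES_Pickup shots = max(EF_Location scouting=6, EF_Costume fitting=14) = 14; EF_Pickup shots = 14+4 = 18
ES_Editing = max(EF_Set construction=7, EF_Costume fitting=14) = 14; EF_Editing = 14+3 = 17
ES_Sound mix = 14; EF_Sound mix = 14+13 = 27
ES_Color grade = 6; EF_Color grade = 6+2 = 8
ES_VFX = max(EF_Set construction=7, EF_Principal photography=17, EF_Pickup shots=18, EF_Editing=17, EF_Sound mix=27, EF_Color grade=8) = 27; EF_VFX = 27+7 = 34
Expected project duration μ = 34 days. Critical path: Costume fitting → Sound mix → VFX.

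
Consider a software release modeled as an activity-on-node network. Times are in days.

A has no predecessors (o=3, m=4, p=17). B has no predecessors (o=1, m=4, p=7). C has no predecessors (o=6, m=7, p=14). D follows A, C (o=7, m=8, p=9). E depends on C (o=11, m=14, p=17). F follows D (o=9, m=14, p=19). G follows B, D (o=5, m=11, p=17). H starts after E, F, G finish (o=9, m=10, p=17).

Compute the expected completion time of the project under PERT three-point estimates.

41 days

te_A = (3 + 4·4 + 17)/6 = 36/6 = 6
te_B = (1 + 4·4 + 7)/6 = 24/6 = 4
te_C = (6 + 4·7 + 14)/6 = 48/6 = 8
te_D = (7 + 4·8 + 9)/6 = 48/6 = 8
te_E = (11 + 4·14 + 17)/6 = 84/6 = 14
te_F = (9 + 4·14 + 19)/6 = 84/6 = 14
te_G = (5 + 4·11 + 17)/6 = 66/6 = 11
te_H = (9 + 4·10 + 17)/6 = 66/6 = 11

Forward pass:
ES_A = 0; EF_A = 6
ES_B = 0; EF_B = 4
ES_C = 0; EF_C = 8
ES_D = max(EF_A=6, EF_C=8) = 8; EF_D = 8+8 = 16
ES_E = 8; EF_E = 8+14 = 22
ES_F = 16; EF_F = 16+14 = 30
ES_G = max(EF_B=4, EF_D=16) = 16; EF_G = 16+11 = 27
ES_H = max(EF_E=22, EF_F=30, EF_G=27) = 30; EF_H = 30+11 = 41
Expected project duration μ = 41 days. Critical path: C → D → F → H.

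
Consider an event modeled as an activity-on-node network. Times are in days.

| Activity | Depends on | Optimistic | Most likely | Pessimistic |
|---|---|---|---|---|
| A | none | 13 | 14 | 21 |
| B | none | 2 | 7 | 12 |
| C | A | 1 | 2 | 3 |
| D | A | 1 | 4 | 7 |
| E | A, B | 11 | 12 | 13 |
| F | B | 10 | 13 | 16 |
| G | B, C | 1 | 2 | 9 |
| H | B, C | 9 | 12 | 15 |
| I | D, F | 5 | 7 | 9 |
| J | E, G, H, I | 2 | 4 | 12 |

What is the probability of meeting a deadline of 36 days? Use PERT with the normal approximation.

te_A = (13 + 4·14 + 21)/6 = 90/6 = 15; σ²_A = ((21−13)/6)² = 1.778
te_B = (2 + 4·7 + 12)/6 = 42/6 = 7; σ²_B = ((12−2)/6)² = 2.778
te_C = (1 + 4·2 + 3)/6 = 12/6 = 2; σ²_C = ((3−1)/6)² = 0.111
te_D = (1 + 4·4 + 7)/6 = 24/6 = 4; σ²_D = ((7−1)/6)² = 1.000
te_E = (11 + 4·12 + 13)/6 = 72/6 = 12; σ²_E = ((13−11)/6)² = 0.111
te_F = (10 + 4·13 + 16)/6 = 78/6 = 13; σ²_F = ((16−10)/6)² = 1.000
te_G = (1 + 4·2 + 9)/6 = 18/6 = 3; σ²_G = ((9−1)/6)² = 1.778
te_H = (9 + 4·12 + 15)/6 = 72/6 = 12; σ²_H = ((15−9)/6)² = 1.000
te_I = (5 + 4·7 + 9)/6 = 42/6 = 7; σ²_I = ((9−5)/6)² = 0.444
te_J = (2 + 4·4 + 12)/6 = 30/6 = 5; σ²_J = ((12−2)/6)² = 2.778

Forward pass:
ES_A = 0; EF_A = 15
ES_B = 0; EF_B = 7
ES_C = 15; EF_C = 15+2 = 17
ES_D = 15; EF_D = 15+4 = 19
ES_E = max(EF_A=15, EF_B=7) = 15; EF_E = 15+12 = 27
ES_F = 7; EF_F = 7+13 = 20
ES_G = max(EF_B=7, EF_C=17) = 17; EF_G = 17+3 = 20
ES_H = max(EF_B=7, EF_C=17) = 17; EF_H = 17+12 = 29
ES_I = max(EF_D=19, EF_F=20) = 20; EF_I = 20+7 = 27
ES_J = max(EF_E=27, EF_G=20, EF_H=29, EF_I=27) = 29; EF_J = 29+5 = 34
Expected project duration μ = 34 days. Critical path: A → C → H → J.

Variance along critical path = 1.778 + 0.111 + 1.000 + 2.778 = 5.667; σ = √5.667 = 2.380 days.
Z = (36 − 34) / 2.380 = 0.840
P(T ≤ 36) = Φ(0.840) ≈ 0.800

0.800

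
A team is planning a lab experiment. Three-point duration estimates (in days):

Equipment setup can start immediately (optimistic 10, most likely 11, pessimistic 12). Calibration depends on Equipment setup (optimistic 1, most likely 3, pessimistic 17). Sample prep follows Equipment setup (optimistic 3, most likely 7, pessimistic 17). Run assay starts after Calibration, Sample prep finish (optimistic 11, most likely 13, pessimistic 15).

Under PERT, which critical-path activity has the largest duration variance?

Sample prep

te_Equipment setup = (10 + 4·11 + 12)/6 = 66/6 = 11; σ²_Equipment setup = ((12−10)/6)² = 0.111
te_Calibration = (1 + 4·3 + 17)/6 = 30/6 = 5; σ²_Calibration = ((17−1)/6)² = 7.111
te_Sample prep = (3 + 4·7 + 17)/6 = 48/6 = 8; σ²_Sample prep = ((17−3)/6)² = 5.444
te_Run assay = (11 + 4·13 + 15)/6 = 78/6 = 13; σ²_Run assay = ((15−11)/6)² = 0.444

Forward pass:
ES_Equipment setup = 0; EF_Equipment setup = 11
ES_Calibration = 11; EF_Calibration = 11+5 = 16
ES_Sample prep = 11; EF_Sample prep = 11+8 = 19
ES_Run assay = max(EF_Calibration=16, EF_Sample prep=19) = 19; EF_Run assay = 19+13 = 32
Expected project duration μ = 32 days. Critical path: Equipment setup → Sample prep → Run assay.

Variances on critical path: σ²_Equipment setup=0.111, σ²_Sample prep=5.444, σ²_Run assay=0.444.
Largest is σ²_Sample prep = 5.444.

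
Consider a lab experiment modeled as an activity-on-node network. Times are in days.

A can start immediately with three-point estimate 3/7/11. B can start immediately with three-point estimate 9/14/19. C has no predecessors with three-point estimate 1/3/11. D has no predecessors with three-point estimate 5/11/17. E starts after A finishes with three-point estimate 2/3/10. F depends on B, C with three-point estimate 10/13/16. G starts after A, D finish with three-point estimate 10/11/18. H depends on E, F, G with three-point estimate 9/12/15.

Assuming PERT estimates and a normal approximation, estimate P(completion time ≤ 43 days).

te_A = (3 + 4·7 + 11)/6 = 42/6 = 7; σ²_A = ((11−3)/6)² = 1.778
te_B = (9 + 4·14 + 19)/6 = 84/6 = 14; σ²_B = ((19−9)/6)² = 2.778
te_C = (1 + 4·3 + 11)/6 = 24/6 = 4; σ²_C = ((11−1)/6)² = 2.778
te_D = (5 + 4·11 + 17)/6 = 66/6 = 11; σ²_D = ((17−5)/6)² = 4.000
te_E = (2 + 4·3 + 10)/6 = 24/6 = 4; σ²_E = ((10−2)/6)² = 1.778
te_F = (10 + 4·13 + 16)/6 = 78/6 = 13; σ²_F = ((16−10)/6)² = 1.000
te_G = (10 + 4·11 + 18)/6 = 72/6 = 12; σ²_G = ((18−10)/6)² = 1.778
te_H = (9 + 4·12 + 15)/6 = 72/6 = 12; σ²_H = ((15−9)/6)² = 1.000

Forward pass:
ES_A = 0; EF_A = 7
ES_B = 0; EF_B = 14
ES_C = 0; EF_C = 4
ES_D = 0; EF_D = 11
ES_E = 7; EF_E = 7+4 = 11
ES_F = max(EF_B=14, EF_C=4) = 14; EF_F = 14+13 = 27
ES_G = max(EF_A=7, EF_D=11) = 11; EF_G = 11+12 = 23
ES_H = max(EF_E=11, EF_F=27, EF_G=23) = 27; EF_H = 27+12 = 39
Expected project duration μ = 39 days. Critical path: B → F → H.

Variance along critical path = 2.778 + 1.000 + 1.000 = 4.778; σ = √4.778 = 2.186 days.
Z = (43 − 39) / 2.186 = 1.830
P(T ≤ 43) = Φ(1.830) ≈ 0.966

0.966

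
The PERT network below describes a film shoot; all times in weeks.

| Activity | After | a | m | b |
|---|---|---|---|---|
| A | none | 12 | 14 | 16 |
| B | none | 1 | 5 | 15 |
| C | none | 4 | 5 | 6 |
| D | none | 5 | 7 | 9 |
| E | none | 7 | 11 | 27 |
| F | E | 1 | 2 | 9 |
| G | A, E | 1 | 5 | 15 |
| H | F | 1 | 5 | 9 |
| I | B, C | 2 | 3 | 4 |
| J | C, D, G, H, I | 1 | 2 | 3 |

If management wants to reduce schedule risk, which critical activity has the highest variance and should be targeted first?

E

te_A = (12 + 4·14 + 16)/6 = 84/6 = 14; σ²_A = ((16−12)/6)² = 0.444
te_B = (1 + 4·5 + 15)/6 = 36/6 = 6; σ²_B = ((15−1)/6)² = 5.444
te_C = (4 + 4·5 + 6)/6 = 30/6 = 5; σ²_C = ((6−4)/6)² = 0.111
te_D = (5 + 4·7 + 9)/6 = 42/6 = 7; σ²_D = ((9−5)/6)² = 0.444
te_E = (7 + 4·11 + 27)/6 = 78/6 = 13; σ²_E = ((27−7)/6)² = 11.111
te_F = (1 + 4·2 + 9)/6 = 18/6 = 3; σ²_F = ((9−1)/6)² = 1.778
te_G = (1 + 4·5 + 15)/6 = 36/6 = 6; σ²_G = ((15−1)/6)² = 5.444
te_H = (1 + 4·5 + 9)/6 = 30/6 = 5; σ²_H = ((9−1)/6)² = 1.778
te_I = (2 + 4·3 + 4)/6 = 18/6 = 3; σ²_I = ((4−2)/6)² = 0.111
te_J = (1 + 4·2 + 3)/6 = 12/6 = 2; σ²_J = ((3−1)/6)² = 0.111

Forward pass:
ES_A = 0; EF_A = 14
ES_B = 0; EF_B = 6
ES_C = 0; EF_C = 5
ES_D = 0; EF_D = 7
ES_E = 0; EF_E = 13
ES_F = 13; EF_F = 13+3 = 16
ES_G = max(EF_A=14, EF_E=13) = 14; EF_G = 14+6 = 20
ES_H = 16; EF_H = 16+5 = 21
ES_I = max(EF_B=6, EF_C=5) = 6; EF_I = 6+3 = 9
ES_J = max(EF_C=5, EF_D=7, EF_G=20, EF_H=21, EF_I=9) = 21; EF_J = 21+2 = 23
Expected project duration μ = 23 weeks. Critical path: E → F → H → J.

Variances on critical path: σ²_E=11.111, σ²_F=1.778, σ²_H=1.778, σ²_J=0.111.
Largest is σ²_E = 11.111.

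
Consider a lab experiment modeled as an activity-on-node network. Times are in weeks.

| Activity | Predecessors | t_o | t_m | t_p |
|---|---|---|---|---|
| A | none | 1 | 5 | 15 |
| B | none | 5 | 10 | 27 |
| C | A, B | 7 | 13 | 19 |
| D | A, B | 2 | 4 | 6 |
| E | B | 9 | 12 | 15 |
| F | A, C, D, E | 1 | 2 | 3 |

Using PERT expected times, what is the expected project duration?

te_A = (1 + 4·5 + 15)/6 = 36/6 = 6
te_B = (5 + 4·10 + 27)/6 = 72/6 = 12
te_C = (7 + 4·13 + 19)/6 = 78/6 = 13
te_D = (2 + 4·4 + 6)/6 = 24/6 = 4
te_E = (9 + 4·12 + 15)/6 = 72/6 = 12
te_F = (1 + 4·2 + 3)/6 = 12/6 = 2

Forward pass:
ES_A = 0; EF_A = 6
ES_B = 0; EF_B = 12
ES_C = max(EF_A=6, EF_B=12) = 12; EF_C = 12+13 = 25
ES_D = max(EF_A=6, EF_B=12) = 12; EF_D = 12+4 = 16
ES_E = 12; EF_E = 12+12 = 24
ES_F = max(EF_A=6, EF_C=25, EF_D=16, EF_E=24) = 25; EF_F = 25+2 = 27
Expected project duration μ = 27 weeks. Critical path: B → C → F.

27 weeks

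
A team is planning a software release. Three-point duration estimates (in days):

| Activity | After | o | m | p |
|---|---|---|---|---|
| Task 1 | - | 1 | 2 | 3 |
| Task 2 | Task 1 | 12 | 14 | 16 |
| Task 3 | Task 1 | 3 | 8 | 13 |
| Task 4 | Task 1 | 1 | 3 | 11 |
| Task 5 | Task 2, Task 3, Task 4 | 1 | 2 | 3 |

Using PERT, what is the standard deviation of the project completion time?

0.82 days

te_Task 1 = (1 + 4·2 + 3)/6 = 12/6 = 2; σ²_Task 1 = ((3−1)/6)² = 0.111
te_Task 2 = (12 + 4·14 + 16)/6 = 84/6 = 14; σ²_Task 2 = ((16−12)/6)² = 0.444
te_Task 3 = (3 + 4·8 + 13)/6 = 48/6 = 8; σ²_Task 3 = ((13−3)/6)² = 2.778
te_Task 4 = (1 + 4·3 + 11)/6 = 24/6 = 4; σ²_Task 4 = ((11−1)/6)² = 2.778
te_Task 5 = (1 + 4·2 + 3)/6 = 12/6 = 2; σ²_Task 5 = ((3−1)/6)² = 0.111

Forward pass:
ES_Task 1 = 0; EF_Task 1 = 2
ES_Task 2 = 2; EF_Task 2 = 2+14 = 16
ES_Task 3 = 2; EF_Task 3 = 2+8 = 10
ES_Task 4 = 2; EF_Task 4 = 2+4 = 6
ES_Task 5 = max(EF_Task 2=16, EF_Task 3=10, EF_Task 4=6) = 16; EF_Task 5 = 16+2 = 18
Expected project duration μ = 18 days. Critical path: Task 1 → Task 2 → Task 5.

Variance along critical path = 0.111 + 0.444 + 0.111 = 0.667
σ = √0.667 = 0.816 days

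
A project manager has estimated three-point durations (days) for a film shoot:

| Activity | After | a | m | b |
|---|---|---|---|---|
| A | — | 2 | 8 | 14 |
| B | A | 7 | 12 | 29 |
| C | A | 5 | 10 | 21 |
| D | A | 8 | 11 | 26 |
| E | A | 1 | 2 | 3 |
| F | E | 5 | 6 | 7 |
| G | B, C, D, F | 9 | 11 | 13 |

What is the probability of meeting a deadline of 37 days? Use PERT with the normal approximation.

0.828

te_A = (2 + 4·8 + 14)/6 = 48/6 = 8; σ²_A = ((14−2)/6)² = 4.000
te_B = (7 + 4·12 + 29)/6 = 84/6 = 14; σ²_B = ((29−7)/6)² = 13.444
te_C = (5 + 4·10 + 21)/6 = 66/6 = 11; σ²_C = ((21−5)/6)² = 7.111
te_D = (8 + 4·11 + 26)/6 = 78/6 = 13; σ²_D = ((26−8)/6)² = 9.000
te_E = (1 + 4·2 + 3)/6 = 12/6 = 2; σ²_E = ((3−1)/6)² = 0.111
te_F = (5 + 4·6 + 7)/6 = 36/6 = 6; σ²_F = ((7−5)/6)² = 0.111
te_G = (9 + 4·11 + 13)/6 = 66/6 = 11; σ²_G = ((13−9)/6)² = 0.444

Forward pass:
ES_A = 0; EF_A = 8
ES_B = 8; EF_B = 8+14 = 22
ES_C = 8; EF_C = 8+11 = 19
ES_D = 8; EF_D = 8+13 = 21
ES_E = 8; EF_E = 8+2 = 10
ES_F = 10; EF_F = 10+6 = 16
ES_G = max(EF_B=22, EF_C=19, EF_D=21, EF_F=16) = 22; EF_G = 22+11 = 33
Expected project duration μ = 33 days. Critical path: A → B → G.

Variance along critical path = 4.000 + 13.444 + 0.444 = 17.889; σ = √17.889 = 4.230 days.
Z = (37 − 33) / 4.230 = 0.946
P(T ≤ 37) = Φ(0.946) ≈ 0.828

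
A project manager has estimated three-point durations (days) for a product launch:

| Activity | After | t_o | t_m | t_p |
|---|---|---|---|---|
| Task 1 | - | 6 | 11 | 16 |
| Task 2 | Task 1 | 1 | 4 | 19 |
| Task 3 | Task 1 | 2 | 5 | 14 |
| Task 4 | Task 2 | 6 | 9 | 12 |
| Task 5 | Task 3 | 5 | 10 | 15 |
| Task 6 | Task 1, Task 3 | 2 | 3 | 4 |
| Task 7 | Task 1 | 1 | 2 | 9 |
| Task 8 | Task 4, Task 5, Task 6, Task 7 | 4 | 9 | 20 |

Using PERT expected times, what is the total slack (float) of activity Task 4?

te_Task 1 = (6 + 4·11 + 16)/6 = 66/6 = 11
te_Task 2 = (1 + 4·4 + 19)/6 = 36/6 = 6
te_Task 3 = (2 + 4·5 + 14)/6 = 36/6 = 6
te_Task 4 = (6 + 4·9 + 12)/6 = 54/6 = 9
te_Task 5 = (5 + 4·10 + 15)/6 = 60/6 = 10
te_Task 6 = (2 + 4·3 + 4)/6 = 18/6 = 3
te_Task 7 = (1 + 4·2 + 9)/6 = 18/6 = 3
te_Task 8 = (4 + 4·9 + 20)/6 = 60/6 = 10

Forward pass:
ES_Task 1 = 0; EF_Task 1 = 11
ES_Task 2 = 11; EF_Task 2 = 11+6 = 17
ES_Task 3 = 11; EF_Task 3 = 11+6 = 17
ES_Task 4 = 17; EF_Task 4 = 17+9 = 26
ES_Task 5 = 17; EF_Task 5 = 17+10 = 27
ES_Task 6 = max(EF_Task 1=11, EF_Task 3=17) = 17; EF_Task 6 = 17+3 = 20
ES_Task 7 = 11; EF_Task 7 = 11+3 = 14
ES_Task 8 = max(EF_Task 4=26, EF_Task 5=27, EF_Task 6=20, EF_Task 7=14) = 27; EF_Task 8 = 27+10 = 37
Expected project duration μ = 37 days. Critical path: Task 1 → Task 3 → Task 5 → Task 8.

Backward pass:
LF_Task 8 = 37; LS_Task 8 = 37−10 = 27
LF_Task 7 = LS_Task 8 = 27; LS_Task 7 = 27−3 = 24
LF_Task 6 = LS_Task 8 = 27; LS_Task 6 = 27−3 = 24
LF_Task 5 = LS_Task 8 = 27; LS_Task 5 = 27−10 = 17
LF_Task 4 = LS_Task 8 = 27; LS_Task 4 = 27−9 = 18
LF_Task 3 = min(LS_Task 5=17, LS_Task 6=24) = 17; LS_Task 3 = 17−6 = 11
LF_Task 2 = LS_Task 4 = 18; LS_Task 2 = 18−6 = 12
LF_Task 1 = min(LS_Task 2=12, LS_Task 3=11, LS_Task 6=24, LS_Task 7=24) = 11; LS_Task 1 = 11−11 = 0
Slack_Task 4 = LS_Task 4 − ES_Task 4 = 18 − 17 = 1

1 days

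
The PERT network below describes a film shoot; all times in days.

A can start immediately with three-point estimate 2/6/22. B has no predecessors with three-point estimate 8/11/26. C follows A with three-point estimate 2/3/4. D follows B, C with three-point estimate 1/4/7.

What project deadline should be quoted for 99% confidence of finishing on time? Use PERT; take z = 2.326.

te_A = (2 + 4·6 + 22)/6 = 48/6 = 8; σ²_A = ((22−2)/6)² = 11.111
te_B = (8 + 4·11 + 26)/6 = 78/6 = 13; σ²_B = ((26−8)/6)² = 9.000
te_C = (2 + 4·3 + 4)/6 = 18/6 = 3; σ²_C = ((4−2)/6)² = 0.111
te_D = (1 + 4·4 + 7)/6 = 24/6 = 4; σ²_D = ((7−1)/6)² = 1.000

Forward pass:
ES_A = 0; EF_A = 8
ES_B = 0; EF_B = 13
ES_C = 8; EF_C = 8+3 = 11
ES_D = max(EF_B=13, EF_C=11) = 13; EF_D = 13+4 = 17
Expected project duration μ = 17 days. Critical path: B → D.

Variance along critical path = 9.000 + 1.000 = 10.000; σ = 3.162 days.
D = μ + z·σ = 17 + 2.326·3.162 = 24.4 days

24.4 days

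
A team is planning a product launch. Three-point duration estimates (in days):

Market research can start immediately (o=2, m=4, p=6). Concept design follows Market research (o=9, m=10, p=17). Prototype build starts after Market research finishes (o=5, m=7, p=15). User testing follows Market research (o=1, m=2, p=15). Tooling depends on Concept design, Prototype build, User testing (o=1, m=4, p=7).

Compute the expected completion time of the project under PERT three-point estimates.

te_Market research = (2 + 4·4 + 6)/6 = 24/6 = 4
te_Concept design = (9 + 4·10 + 17)/6 = 66/6 = 11
te_Prototype build = (5 + 4·7 + 15)/6 = 48/6 = 8
te_User testing = (1 + 4·2 + 15)/6 = 24/6 = 4
te_Tooling = (1 + 4·4 + 7)/6 = 24/6 = 4

Forward pass:
ES_Market research = 0; EF_Market research = 4
ES_Concept design = 4; EF_Concept design = 4+11 = 15
ES_Prototype build = 4; EF_Prototype build = 4+8 = 12
ES_User testing = 4; EF_User testing = 4+4 = 8
ES_Tooling = max(EF_Concept design=15, EF_Prototype build=12, EF_User testing=8) = 15; EF_Tooling = 15+4 = 19
Expected project duration μ = 19 days. Critical path: Market research → Concept design → Tooling.

19 days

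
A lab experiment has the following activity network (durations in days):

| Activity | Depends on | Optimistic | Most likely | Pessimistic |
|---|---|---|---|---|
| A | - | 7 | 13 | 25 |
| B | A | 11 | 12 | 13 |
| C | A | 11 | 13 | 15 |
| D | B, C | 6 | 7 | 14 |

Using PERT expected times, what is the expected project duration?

te_A = (7 + 4·13 + 25)/6 = 84/6 = 14
te_B = (11 + 4·12 + 13)/6 = 72/6 = 12
te_C = (11 + 4·13 + 15)/6 = 78/6 = 13
te_D = (6 + 4·7 + 14)/6 = 48/6 = 8

Forward pass:
ES_A = 0; EF_A = 14
ES_B = 14; EF_B = 14+12 = 26
ES_C = 14; EF_C = 14+13 = 27
ES_D = max(EF_B=26, EF_C=27) = 27; EF_D = 27+8 = 35
Expected project duration μ = 35 days. Critical path: A → C → D.

35 days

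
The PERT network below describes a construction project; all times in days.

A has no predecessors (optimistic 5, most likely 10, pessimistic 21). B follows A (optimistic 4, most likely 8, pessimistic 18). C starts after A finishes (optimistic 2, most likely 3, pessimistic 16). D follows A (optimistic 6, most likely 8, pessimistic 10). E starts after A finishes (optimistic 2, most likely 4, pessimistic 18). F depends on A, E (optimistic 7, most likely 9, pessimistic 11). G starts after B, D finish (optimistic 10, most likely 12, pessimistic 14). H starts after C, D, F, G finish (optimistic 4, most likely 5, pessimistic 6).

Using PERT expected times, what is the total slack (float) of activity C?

16 days

te_A = (5 + 4·10 + 21)/6 = 66/6 = 11
te_B = (4 + 4·8 + 18)/6 = 54/6 = 9
te_C = (2 + 4·3 + 16)/6 = 30/6 = 5
te_D = (6 + 4·8 + 10)/6 = 48/6 = 8
te_E = (2 + 4·4 + 18)/6 = 36/6 = 6
te_F = (7 + 4·9 + 11)/6 = 54/6 = 9
te_G = (10 + 4·12 + 14)/6 = 72/6 = 12
te_H = (4 + 4·5 + 6)/6 = 30/6 = 5

Forward pass:
ES_A = 0; EF_A = 11
ES_B = 11; EF_B = 11+9 = 20
ES_C = 11; EF_C = 11+5 = 16
ES_D = 11; EF_D = 11+8 = 19
ES_E = 11; EF_E = 11+6 = 17
ES_F = max(EF_A=11, EF_E=17) = 17; EF_F = 17+9 = 26
ES_G = max(EF_B=20, EF_D=19) = 20; EF_G = 20+12 = 32
ES_H = max(EF_C=16, EF_D=19, EF_F=26, EF_G=32) = 32; EF_H = 32+5 = 37
Expected project duration μ = 37 days. Critical path: A → B → G → H.

Backward pass:
LF_H = 37; LS_H = 37−5 = 32
LF_G = LS_H = 32; LS_G = 32−12 = 20
LF_F = LS_H = 32; LS_F = 32−9 = 23
LF_E = LS_F = 23; LS_E = 23−6 = 17
LF_D = min(LS_G=20, LS_H=32) = 20; LS_D = 20−8 = 12
LF_C = LS_H = 32; LS_C = 32−5 = 27
LF_B = LS_G = 20; LS_B = 20−9 = 11
LF_A = min(LS_B=11, LS_C=27, LS_D=12, LS_E=17, LS_F=23) = 11; LS_A = 11−11 = 0
Slack_C = LS_C − ES_C = 27 − 11 = 16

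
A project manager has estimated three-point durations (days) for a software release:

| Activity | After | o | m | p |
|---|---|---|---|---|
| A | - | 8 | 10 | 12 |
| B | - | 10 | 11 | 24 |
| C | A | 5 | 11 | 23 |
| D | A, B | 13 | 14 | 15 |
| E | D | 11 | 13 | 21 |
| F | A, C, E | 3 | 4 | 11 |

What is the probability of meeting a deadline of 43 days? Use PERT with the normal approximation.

0.173

te_A = (8 + 4·10 + 12)/6 = 60/6 = 10; σ²_A = ((12−8)/6)² = 0.444
te_B = (10 + 4·11 + 24)/6 = 78/6 = 13; σ²_B = ((24−10)/6)² = 5.444
te_C = (5 + 4·11 + 23)/6 = 72/6 = 12; σ²_C = ((23−5)/6)² = 9.000
te_D = (13 + 4·14 + 15)/6 = 84/6 = 14; σ²_D = ((15−13)/6)² = 0.111
te_E = (11 + 4·13 + 21)/6 = 84/6 = 14; σ²_E = ((21−11)/6)² = 2.778
te_F = (3 + 4·4 + 11)/6 = 30/6 = 5; σ²_F = ((11−3)/6)² = 1.778

Forward pass:
ES_A = 0; EF_A = 10
ES_B = 0; EF_B = 13
ES_C = 10; EF_C = 10+12 = 22
ES_D = max(EF_A=10, EF_B=13) = 13; EF_D = 13+14 = 27
ES_E = 27; EF_E = 27+14 = 41
ES_F = max(EF_A=10, EF_C=22, EF_E=41) = 41; EF_F = 41+5 = 46
Expected project duration μ = 46 days. Critical path: B → D → E → F.

Variance along critical path = 5.444 + 0.111 + 2.778 + 1.778 = 10.111; σ = √10.111 = 3.180 days.
Z = (43 − 46) / 3.180 = -0.943
P(T ≤ 43) = Φ(-0.943) ≈ 0.173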